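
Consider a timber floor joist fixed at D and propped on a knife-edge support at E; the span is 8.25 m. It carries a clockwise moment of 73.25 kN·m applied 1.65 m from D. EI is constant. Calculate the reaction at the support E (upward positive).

Choose R_E as the redundant. The primary structure is the cantilever fixed at D.
Downward deflection at the released point E due to the loads:
  clockwise couple 73.25 at a = 1.65: M₀a(2L − a)/(2EI) = 897.4/EI
Flexibility coefficient — unit upward force at E: δ_{EE} = L³/(3EI) = 187.2/EI.
Compatibility at E: δ_0 − R_E·δ_{EE} = 0, so R_E = 897.4/187.2 = 4.795 kN.

R_E = 4.795 kN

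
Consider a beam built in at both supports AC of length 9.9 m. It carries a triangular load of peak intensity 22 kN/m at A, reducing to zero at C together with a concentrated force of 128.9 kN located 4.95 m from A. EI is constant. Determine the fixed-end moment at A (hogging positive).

Release both end moments; the primary structure is a simply-supported span AC with redundants M_A and M_C.
On the primary (simply-supported) span, the end slopes from the loading are:
  at A: triangular load, peak 22: w₀L³/(45EI) = 474.4/EI
  at C: triangular load, peak 22: 7w₀L³/(360EI) = 415.1/EI
  at A: point load 128.9 at a = 4.95: Pab(L + b)/(6LEI) = 789.6/EI
  at C: point load 128.9 at a = 4.95: Pab(L + a)/(6LEI) = 789.6/EI
  θ_A0 = 1264/EI,  θ_C0 = 1205/EI
Flexibility coefficients: a unit moment at one end gives L/(3EI) there and L/(6EI) at the far end, so f₁₁ = f₂₂ = 3.3/EI and f₁₂ = f₂₁ = 1.65/EI.
Compatibility — zero rotation at each built-in end:
  3.3 M_A + 1.65 M_C = 1264
  1.65 M_A + 3.3 M_C = 1205
Solving the pair gives M_A = 267.3 kN·m and M_C = 231.4 kN·m (hogging).

M_A = 267.3 kN·m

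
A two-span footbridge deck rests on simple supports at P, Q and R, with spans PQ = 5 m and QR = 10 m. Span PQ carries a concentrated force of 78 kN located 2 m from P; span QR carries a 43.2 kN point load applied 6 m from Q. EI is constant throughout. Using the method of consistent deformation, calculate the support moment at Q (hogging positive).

M_Q = 70.22 kN·m

Take M_Q as the redundant. Released structure: two simple spans PQ and QR with a hinge at Q.
Rotations at Q on the released spans (each span's end-slope, ×1/EI):
  span PQ: point load 78 at a = 2: Pab(L + a)/(6LEI) = 109.2/EI
  span QR: point load 43.2 at a = 6: Pab(L + b)/(6LEI) = 241.9/EI
  relative rotation θ_0 = (109.2 + 241.9)/EI = 351.1/EI
A unit hogging moment at Q produces rotation L₁/(3EI) + L₂/(3EI) = 5/EI.
Compatibility: M_Q·(L₁+L₂)/(3EI) = θ_0, giving M_Q = 70.22 kN·m (hogging).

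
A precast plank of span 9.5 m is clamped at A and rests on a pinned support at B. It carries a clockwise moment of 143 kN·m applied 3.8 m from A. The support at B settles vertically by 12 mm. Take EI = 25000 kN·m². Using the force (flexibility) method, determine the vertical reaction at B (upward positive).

Remove the prop at B; the released (primary) structure is a cantilever built in at A.
Free-end deflection of the primary structure under the applied loading (downward +):
  clockwise couple 143 at a = 3.8: M₀a(2L − a)/(2EI) = 4130/EI
Tip deflection under a unit load at B: L³/(3EI) = 285.8/EI.
With EI = 25000 kN·m²: δ_0 = 0.16519 m and δ_{BB} = 0.011432 m/kN.
Compatibility — the beam at B must follow the support down by 0.012 m: δ_0 − R_B·δ_{BB} = 0.012, so R_B = (0.16519 − 0.012)/0.011432 = 13.4 kN.

R_B = 13.4 kN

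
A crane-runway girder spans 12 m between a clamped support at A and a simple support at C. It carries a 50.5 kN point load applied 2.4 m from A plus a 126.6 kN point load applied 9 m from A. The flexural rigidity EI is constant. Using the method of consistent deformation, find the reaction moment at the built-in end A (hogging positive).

Release the roller at C. Primary structure: cantilever fixed at A.
Primary-structure tip deflection at C by superposition:
  point load 50.5 at a = 2.4: Pa²(3L − a)/(6EI) = 1629/EI
  point load 126.6 at a = 9: Pa²(3L − a)/(6EI) = 46146/EI
  δ_0 = 47775/EI
Flexibility coefficient — unit upward force at C: δ_{CC} = L³/(3EI) = 576/EI.
The prop prevents deflection at C: R_C = δ_0/δ_{CC} = 47775/576 = 82.94 kN.
Moment equilibrium about A: M_A = Σ(load moments about A) − R_C·L = 1261 − 82.94×12 = 265.3 kN·m.

M_A = 265.3 kN·m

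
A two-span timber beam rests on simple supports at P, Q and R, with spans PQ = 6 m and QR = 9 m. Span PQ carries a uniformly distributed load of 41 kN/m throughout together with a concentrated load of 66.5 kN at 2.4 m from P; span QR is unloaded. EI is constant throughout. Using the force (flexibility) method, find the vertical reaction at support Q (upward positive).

Release continuity at Q by inserting a hinge; the redundant is the internal moment M_Q. The primary structure is two simply-supported spans PQ and QR.
Rotations at Q on the released spans (each span's end-slope, ×1/EI):
  span PQ: UDL 41: wL³/(24EI) = 369/EI
  span PQ: point load 66.5 at a = 2.4: Pab(L + a)/(6LEI) = 134.1/EI
  relative rotation θ_0 = (503.1 + 0)/EI = 503.1/EI
A unit hogging moment at Q produces rotation L₁/(3EI) + L₂/(3EI) = 5/EI.
Slope continuity at Q: θ_0 = M_Q·5/EI, so M_Q = 503.1/5 = 100.6 kN·m (hogging).
Span PQ, ΣM about P with M_Q applied at Q: R_Q^{PQ}·6 = 897.6 + 100.6, so R_Q^{PQ} = 166.4 kN and R_P = 312.5 − 166.4 = 146.1 kN.
Span QR, ΣM about R: R_Q^{QR}·9 = 0 + 100.6, so R_Q^{QR} = 11.18 kN and R_R = 0 − 11.18 = -11.18 kN.
R_Q = 166.4 + 11.18 = 177.5 kN.

R_Q = 177.5 kN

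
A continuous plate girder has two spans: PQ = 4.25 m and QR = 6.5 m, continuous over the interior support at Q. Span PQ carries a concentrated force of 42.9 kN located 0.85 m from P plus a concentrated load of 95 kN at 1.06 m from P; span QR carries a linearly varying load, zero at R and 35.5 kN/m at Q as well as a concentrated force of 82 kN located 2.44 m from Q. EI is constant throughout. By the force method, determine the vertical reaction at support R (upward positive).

Insert a hinge at Q; M_Q is the redundant, and each span becomes simply supported.
Rotations at Q on the released spans (each span's end-slope, ×1/EI):
  span PQ: point load 42.9 at a = 0.85: Pab(L + a)/(6LEI) = 24.8/EI
  span PQ: point load 95 at a = 1.06: Pab(L + a)/(6LEI) = 66.89/EI
  span QR: triangular load, peak 35.5: w₀L³/(45EI) = 216.6/EI
  span QR: point load 82 at a = 2.44: Pab(L + b)/(6LEI) = 220/EI
  relative rotation θ_0 = (91.69 + 436.6)/EI = 528.3/EI
A unit hogging moment at Q produces rotation L₁/(3EI) + L₂/(3EI) = 3.583/EI.
Slope continuity at Q: θ_0 = M_Q·3.583/EI, so M_Q = 528.3/3.583 = 147.4 kN·m (hogging).
Span QR, ΣM about R: R_Q^{QR}·6.5 = 832.9 + 147.4, so R_Q^{QR} = 150.8 kN and R_R = 197.4 − 150.8 = 46.56 kN.

R_R = 46.56 kN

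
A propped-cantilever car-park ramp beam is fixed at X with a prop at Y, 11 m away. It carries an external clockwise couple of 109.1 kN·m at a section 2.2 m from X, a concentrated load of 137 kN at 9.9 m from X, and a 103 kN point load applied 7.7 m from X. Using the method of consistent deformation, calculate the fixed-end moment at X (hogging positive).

M_X = 279.4 kN·m

Choose R_Y as the redundant. The primary structure is the cantilever fixed at X.
Primary-structure tip deflection at Y by superposition:
  clockwise couple 109.1 at a = 2.2: M₀a(2L − a)/(2EI) = 2376/EI
  point load 137 at a = 9.9: Pa²(3L − a)/(6EI) = 51695/EI
  point load 103 at a = 7.7: Pa²(3L − a)/(6EI) = 25751/EI
  δ_0 = 79822/EI
Tip deflection under a unit load at Y: L³/(3EI) = 443.7/EI.
The prop prevents deflection at Y: R_Y = δ_0/δ_{YY} = 79822/443.7 = 179.9 kN.
Moment equilibrium about X: M_X = Σ(load moments about X) − R_Y·L = 2258 − 179.9×11 = 279.4 kN·m.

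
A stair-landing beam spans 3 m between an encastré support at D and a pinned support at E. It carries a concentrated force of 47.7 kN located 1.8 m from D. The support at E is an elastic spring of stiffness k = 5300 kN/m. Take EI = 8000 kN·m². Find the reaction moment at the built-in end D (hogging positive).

M_D = 32.92 kN·m

Choose R_E as the redundant. The primary structure is the cantilever fixed at D.
Free-end deflection of the primary structure under the applied loading (downward +):
  point load 47.7 at a = 1.8: Pa²(3L − a)/(6EI) = 185.5/EI
Flexibility coefficient — unit upward force at E: δ_{EE} = L³/(3EI) = 9/EI.
With EI = 8000 kN·m²: δ_0 = 0.023182 m and δ_{EE} = 0.001125 m/kN.
Compatibility — the spring shortens by R_E/k under the reaction it provides: δ_0 − R_E·δ_{EE} = R_E/k. With 1/k = 0.000189 m/kN, R_E = δ_0 / (δ_{EE} + 1/k) = 0.023182 / (0.001125 + 0.000189) = 17.65 kN.
Moment equilibrium about D: M_D = Σ(load moments about D) − R_E·L = 85.86 − 17.65×3 = 32.92 kN·m.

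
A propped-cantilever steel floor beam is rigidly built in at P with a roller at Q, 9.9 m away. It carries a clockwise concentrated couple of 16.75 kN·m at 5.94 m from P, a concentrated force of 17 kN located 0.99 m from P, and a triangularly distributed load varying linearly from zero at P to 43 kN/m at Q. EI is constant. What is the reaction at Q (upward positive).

R_Q = 119.4 kN

Release the roller at Q. Primary structure: cantilever fixed at P.
Downward deflection at the released point Q due to the loads:
  clockwise couple 16.75 at a = 5.94: M₀a(2L − a)/(2EI) = 689.5/EI
  point load 17 at a = 0.99: Pa²(3L − a)/(6EI) = 79.73/EI
  triangular load, peak 43 at the free end: 11w₀L⁴/(120EI) = 37863/EI
  δ_0 = 38633/EI
Flexibility coefficient — unit upward force at Q: δ_{QQ} = L³/(3EI) = 323.4/EI.
The prop prevents deflection at Q: R_Q = δ_0/δ_{QQ} = 38633/323.4 = 119.4 kN.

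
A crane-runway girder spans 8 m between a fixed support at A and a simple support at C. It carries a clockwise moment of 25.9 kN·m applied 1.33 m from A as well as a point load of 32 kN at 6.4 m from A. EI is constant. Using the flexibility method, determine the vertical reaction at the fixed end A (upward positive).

R_A = 7.992 kN

Remove the prop at C; the released (primary) structure is a cantilever built in at A.
Downward deflection at the released point C due to the loads:
  clockwise couple 25.9 at a = 1.33: M₀a(2L − a)/(2EI) = 252.7/EI
  point load 32 at a = 6.4: Pa²(3L − a)/(6EI) = 3845/EI
  δ_0 = 4097/EI
Flexibility coefficient — unit upward force at C: δ_{CC} = L³/(3EI) = 170.7/EI.
Compatibility at C: δ_0 − R_C·δ_{CC} = 0, so R_C = 4097/170.7 = 24.01 kN.
Vertical equilibrium: R_A = ΣP − R_C = 32 − 24.01 = 7.992 kN.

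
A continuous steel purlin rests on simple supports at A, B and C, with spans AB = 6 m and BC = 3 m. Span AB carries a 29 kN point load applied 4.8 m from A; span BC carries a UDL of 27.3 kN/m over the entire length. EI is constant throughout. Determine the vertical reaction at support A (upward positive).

R_A = 1.31 kN

Release continuity at B by inserting a hinge; the redundant is the internal moment M_B. The primary structure is two simply-supported spans AB and BC.
End slopes at the hinge B, treating each span as simply supported:
  span AB: point load 29 at a = 4.8: Pab(L + a)/(6LEI) = 50.11/EI
  span BC: UDL 27.3: wL³/(24EI) = 30.71/EI
  relative rotation θ_0 = (50.11 + 30.71)/EI = 80.82/EI
A unit hogging moment at B produces rotation L₁/(3EI) + L₂/(3EI) = 3/EI.
Compatibility: M_B·(L₁+L₂)/(3EI) = θ_0, giving M_B = 26.94 kN·m (hogging).
Span AB, ΣM about A with M_B applied at B: R_B^{AB}·6 = 139.2 + 26.94, so R_B^{AB} = 27.69 kN and R_A = 29 − 27.69 = 1.31 kN.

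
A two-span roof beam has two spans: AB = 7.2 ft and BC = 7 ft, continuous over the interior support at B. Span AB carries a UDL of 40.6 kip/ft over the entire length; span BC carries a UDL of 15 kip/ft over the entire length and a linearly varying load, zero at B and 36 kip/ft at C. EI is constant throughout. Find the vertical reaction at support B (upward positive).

Take M_B as the redundant. Released structure: two simple spans AB and BC with a hinge at B.
End slopes at the hinge B, treating each span as simply supported:
  span AB: UDL 40.6: wL³/(24EI) = 631.4/EI
  span BC: UDL 15: wL³/(24EI) = 214.4/EI
  span BC: triangular load, peak 36: 7w₀L³/(360EI) = 240.1/EI
  relative rotation θ_0 = (631.4 + 454.5)/EI = 1086/EI
A unit hogging moment at B produces rotation L₁/(3EI) + L₂/(3EI) = 4.733/EI.
Compatibility: M_B·(L₁+L₂)/(3EI) = θ_0, giving M_B = 229.4 kip·ft (hogging).
Span AB, ΣM about A with M_B applied at B: R_B^{AB}·7.2 = 1052 + 229.4, so R_B^{AB} = 178 kip and R_A = 292.3 − 178 = 114.3 kip.
Span BC, ΣM about C: R_B^{BC}·7 = 661.5 + 229.4, so R_B^{BC} = 127.3 kip and R_C = 231 − 127.3 = 103.7 kip.
R_B = 178 + 127.3 = 305.3 kip.

R_B = 305.3 kip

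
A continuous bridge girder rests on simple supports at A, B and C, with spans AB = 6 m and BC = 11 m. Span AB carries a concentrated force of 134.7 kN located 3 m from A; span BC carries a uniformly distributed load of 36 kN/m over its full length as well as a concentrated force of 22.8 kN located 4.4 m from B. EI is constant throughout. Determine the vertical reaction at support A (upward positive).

Insert a hinge at B; M_B is the redundant, and each span becomes simply supported.
Discontinuity in slope at B on the released structure — sum the simple-span end rotations:
  span AB: point load 134.7 at a = 3: Pab(L + a)/(6LEI) = 303.1/EI
  span BC: UDL 36: wL³/(24EI) = 1996/EI
  span BC: point load 22.8 at a = 4.4: Pab(L + b)/(6LEI) = 176.6/EI
  relative rotation θ_0 = (303.1 + 2173)/EI = 2476/EI
A unit hogging moment at B produces rotation L₁/(3EI) + L₂/(3EI) = 5.667/EI.
Slope continuity at B: θ_0 = M_B·5.667/EI, so M_B = 2476/5.667 = 437 kN·m (hogging).
Span AB, ΣM about A with M_B applied at B: R_B^{AB}·6 = 404.1 + 437, so R_B^{AB} = 140.2 kN and R_A = 134.7 − 140.2 = -5.478 kN.

R_A = -5.478 kN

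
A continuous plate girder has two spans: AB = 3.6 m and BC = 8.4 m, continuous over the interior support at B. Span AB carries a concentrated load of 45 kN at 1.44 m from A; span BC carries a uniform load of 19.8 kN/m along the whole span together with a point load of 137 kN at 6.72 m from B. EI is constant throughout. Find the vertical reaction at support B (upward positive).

Insert a hinge at B; M_B is the redundant, and each span becomes simply supported.
Rotations at B on the released spans (each span's end-slope, ×1/EI):
  span AB: point load 45 at a = 1.44: Pab(L + a)/(6LEI) = 32.66/EI
  span BC: UDL 19.8: wL³/(24EI) = 489/EI
  span BC: point load 137 at a = 6.72: Pab(L + b)/(6LEI) = 309.3/EI
  relative rotation θ_0 = (32.66 + 798.3)/EI = 831/EI
A unit hogging moment at B produces rotation L₁/(3EI) + L₂/(3EI) = 4/EI.
Slope continuity at B: θ_0 = M_B·4/EI, so M_B = 831/4 = 207.7 kN·m (hogging).
Span AB, ΣM about A with M_B applied at B: R_B^{AB}·3.6 = 64.8 + 207.7, so R_B^{AB} = 75.71 kN and R_A = 45 − 75.71 = -30.71 kN.
Span BC, ΣM about C: R_B^{BC}·8.4 = 928.7 + 207.7, so R_B^{BC} = 135.3 kN and R_C = 303.3 − 135.3 = 168 kN.
R_B = 75.71 + 135.3 = 211 kN.

R_B = 211 kN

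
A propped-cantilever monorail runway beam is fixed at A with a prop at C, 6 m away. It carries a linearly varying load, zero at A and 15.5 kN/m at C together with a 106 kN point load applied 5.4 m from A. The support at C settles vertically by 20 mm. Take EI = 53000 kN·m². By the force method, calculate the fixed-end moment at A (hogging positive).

Remove the prop at C; the released (primary) structure is a cantilever built in at A.
Downward deflection at the released point C due to the loads:
  triangular load, peak 15.5 at the free end: 11w₀L⁴/(120EI) = 1841/EI
  point load 106 at a = 5.4: Pa²(3L − a)/(6EI) = 6491/EI
  δ_0 = 8332/EI
Flexibility coefficient — unit upward force at C: δ_{CC} = L³/(3EI) = 72/EI.
With EI = 53000 kN·m²: δ_0 = 0.15722 m and δ_{CC} = 0.001358 m/kN.
Compatibility — the beam at C must follow the support down by 0.02 m: δ_0 − R_C·δ_{CC} = 0.02, so R_C = (0.15722 − 0.02)/0.001358 = 101 kN.
Moment equilibrium about A: M_A = Σ(load moments about A) − R_C·L = 758.4 − 101×6 = 152.4 kN·m.

M_A = 152.4 kN·m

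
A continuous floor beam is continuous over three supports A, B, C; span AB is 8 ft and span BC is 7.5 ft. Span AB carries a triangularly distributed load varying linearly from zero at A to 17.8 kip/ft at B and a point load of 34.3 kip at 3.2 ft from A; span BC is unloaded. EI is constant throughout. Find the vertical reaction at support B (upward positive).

R_B = 77.46 kip

Take M_B as the redundant. Released structure: two simple spans AB and BC with a hinge at B.
Discontinuity in slope at B on the released structure — sum the simple-span end rotations:
  span AB: triangular load, peak 17.8: w₀L³/(45EI) = 202.5/EI
  span AB: point load 34.3 at a = 3.2: Pab(L + a)/(6LEI) = 122.9/EI
  relative rotation θ_0 = (325.5 + 0)/EI = 325.5/EI
A unit hogging moment at B produces rotation L₁/(3EI) + L₂/(3EI) = 5.167/EI.
Compatibility: M_B·(L₁+L₂)/(3EI) = θ_0, giving M_B = 62.99 kip·ft (hogging).
Span AB, ΣM about A with M_B applied at B: R_B^{AB}·8 = 489.5 + 62.99, so R_B^{AB} = 69.06 kip and R_A = 105.5 − 69.06 = 36.44 kip.
Span BC, ΣM about C: R_B^{BC}·7.5 = 0 + 62.99, so R_B^{BC} = 8.399 kip and R_C = 0 − 8.399 = -8.399 kip.
R_B = 69.06 + 8.399 = 77.46 kip.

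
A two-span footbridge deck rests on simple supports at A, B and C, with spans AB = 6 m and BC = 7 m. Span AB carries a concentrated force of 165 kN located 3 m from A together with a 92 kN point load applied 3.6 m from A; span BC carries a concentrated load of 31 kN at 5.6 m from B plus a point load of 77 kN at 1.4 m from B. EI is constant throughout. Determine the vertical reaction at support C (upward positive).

Take M_B as the redundant. Released structure: two simple spans AB and BC with a hinge at B.
Rotations at B on the released spans (each span's end-slope, ×1/EI):
  span AB: point load 165 at a = 3: Pab(L + a)/(6LEI) = 371.2/EI
  span AB: point load 92 at a = 3.6: Pab(L + a)/(6LEI) = 212/EI
  span BC: point load 31 at a = 5.6: Pab(L + b)/(6LEI) = 48.61/EI
  span BC: point load 77 at a = 1.4: Pab(L + b)/(6LEI) = 181.1/EI
  relative rotation θ_0 = (583.2 + 229.7)/EI = 812.9/EI
A unit hogging moment at B produces rotation L₁/(3EI) + L₂/(3EI) = 4.333/EI.
Slope continuity at B: θ_0 = M_B·4.333/EI, so M_B = 812.9/4.333 = 187.6 kN·m (hogging).
Span BC, ΣM about C: R_B^{BC}·7 = 474.6 + 187.6, so R_B^{BC} = 94.6 kN and R_C = 108 − 94.6 = 13.4 kN.

R_C = 13.4 kN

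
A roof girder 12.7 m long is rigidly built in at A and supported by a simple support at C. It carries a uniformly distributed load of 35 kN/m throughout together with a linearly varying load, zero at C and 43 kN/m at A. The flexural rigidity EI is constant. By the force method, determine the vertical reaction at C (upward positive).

R_C = 221.3 kN

Take the reaction at C as the redundant and release it; the primary structure is a cantilever fixed at A.
Downward deflection at the released point C due to the loads:
  UDL 35: wL⁴/(8EI) = 113813/EI
  triangular load, peak 43 at the fixed end: w₀L⁴/(30EI) = 37287/EI
  δ_0 = 151101/EI
Flexibility coefficient — unit upward force at C: δ_{CC} = L³/(3EI) = 682.8/EI.
Compatibility at C: δ_0 − R_C·δ_{CC} = 0, so R_C = 151101/682.8 = 221.3 kN.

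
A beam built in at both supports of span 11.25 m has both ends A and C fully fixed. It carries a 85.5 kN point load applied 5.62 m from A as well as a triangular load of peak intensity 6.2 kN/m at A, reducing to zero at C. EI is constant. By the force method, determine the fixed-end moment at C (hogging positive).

M_C = 146.3 kN·m

Take the two fixed-end moments M_A, M_C as redundants; the released structure is the simple span AC.
On the primary (simply-supported) span, the end slopes from the loading are:
  at A: point load 85.5 at a = 5.62: Pab(L + b)/(6LEI) = 676.5/EI
  at C: point load 85.5 at a = 5.62: Pab(L + a)/(6LEI) = 676.1/EI
  at A: triangular load, peak 6.2: w₀L³/(45EI) = 196.2/EI
  at C: triangular load, peak 6.2: 7w₀L³/(360EI) = 171.7/EI
  θ_A0 = 872.7/EI,  θ_C0 = 847.8/EI
Flexibility coefficients: a unit moment at one end gives L/(3EI) there and L/(6EI) at the far end, so f₁₁ = f₂₂ = 3.75/EI and f₁₂ = f₂₁ = 1.875/EI.
Compatibility — zero rotation at each built-in end:
  3.75 M_A + 1.875 M_C = 872.7
  1.875 M_A + 3.75 M_C = 847.8
Solving the pair gives M_A = 159.6 kN·m and M_C = 146.3 kN·m (hogging).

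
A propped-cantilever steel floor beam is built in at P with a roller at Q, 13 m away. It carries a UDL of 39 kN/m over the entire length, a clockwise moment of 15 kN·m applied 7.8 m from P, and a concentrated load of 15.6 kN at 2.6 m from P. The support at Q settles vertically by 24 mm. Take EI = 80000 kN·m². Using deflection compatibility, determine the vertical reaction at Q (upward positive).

R_Q = 189.8 kN

Release the roller at Q. Primary structure: cantilever fixed at P.
Downward deflection at the released point Q due to the loads:
  UDL 39: wL⁴/(8EI) = 139235/EI
  clockwise couple 15 at a = 7.8: M₀a(2L − a)/(2EI) = 1065/EI
  point load 15.6 at a = 2.6: Pa²(3L − a)/(6EI) = 639.8/EI
  δ_0 = 140939/EI
Flexibility coefficient — unit upward force at Q: δ_{QQ} = L³/(3EI) = 732.3/EI.
With EI = 80000 kN·m²: δ_0 = 1.7617 m and δ_{QQ} = 0.009154 m/kN.
Compatibility — the beam at Q must follow the support down by 0.024 m: δ_0 − R_Q·δ_{QQ} = 0.024, so R_Q = (1.7617 − 0.024)/0.009154 = 189.8 kN.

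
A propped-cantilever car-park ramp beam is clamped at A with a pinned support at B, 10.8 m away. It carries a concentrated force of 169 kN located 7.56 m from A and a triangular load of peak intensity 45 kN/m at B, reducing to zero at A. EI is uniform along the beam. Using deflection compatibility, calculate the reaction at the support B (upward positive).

R_B = 228.9 kN

Remove the prop at B; the released (primary) structure is a cantilever built in at A.
Downward deflection at the released point B due to the loads:
  point load 169 at a = 7.56: Pa²(3L − a)/(6EI) = 39988/EI
  triangular load, peak 45 at the free end: 11w₀L⁴/(120EI) = 56120/EI
  δ_0 = 96108/EI
Flexibility coefficient — unit upward force at B: δ_{BB} = L³/(3EI) = 419.9/EI.
The prop prevents deflection at B: R_B = δ_0/δ_{BB} = 96108/419.9 = 228.9 kN.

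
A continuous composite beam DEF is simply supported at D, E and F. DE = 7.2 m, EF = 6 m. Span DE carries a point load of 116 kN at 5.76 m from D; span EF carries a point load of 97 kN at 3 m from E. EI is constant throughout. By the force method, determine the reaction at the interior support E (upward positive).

Take M_E as the redundant. Released structure: two simple spans DE and EF with a hinge at E.
End slopes at the hinge E, treating each span as simply supported:
  span DE: point load 116 at a = 5.76: Pab(L + a)/(6LEI) = 288.6/EI
  span EF: point load 97 at a = 3: Pab(L + b)/(6LEI) = 218.2/EI
  relative rotation θ_0 = (288.6 + 218.2)/EI = 506.9/EI
A unit hogging moment at E produces rotation L₁/(3EI) + L₂/(3EI) = 4.4/EI.
Compatibility: M_E·(L₁+L₂)/(3EI) = θ_0, giving M_E = 115.2 kN·m (hogging).
Span DE, ΣM about D with M_E applied at E: R_E^{DE}·7.2 = 668.2 + 115.2, so R_E^{DE} = 108.8 kN and R_D = 116 − 108.8 = 7.2 kN.
Span EF, ΣM about F: R_E^{EF}·6 = 291 + 115.2, so R_E^{EF} = 67.7 kN and R_F = 97 − 67.7 = 29.3 kN.
R_E = 108.8 + 67.7 = 176.5 kN.

R_E = 176.5 kN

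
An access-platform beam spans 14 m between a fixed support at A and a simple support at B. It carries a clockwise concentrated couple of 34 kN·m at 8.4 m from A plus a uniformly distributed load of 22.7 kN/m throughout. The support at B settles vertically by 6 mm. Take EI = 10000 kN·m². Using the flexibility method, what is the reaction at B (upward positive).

R_B = 122.2 kN

Take the reaction at B as the redundant and release it; the primary structure is a cantilever fixed at A.
Downward deflection at the released point B due to the loads:
  clockwise couple 34 at a = 8.4: M₀a(2L − a)/(2EI) = 2799/EI
  UDL 22.7: wL⁴/(8EI) = 109005/EI
  δ_0 = 111804/EI
Tip deflection under a unit load at B: L³/(3EI) = 914.7/EI.
With EI = 10000 kN·m²: δ_0 = 11.18 m and δ_{BB} = 0.091467 m/kN.
Compatibility — the beam at B must follow the support down by 0.006 m: δ_0 − R_B·δ_{BB} = 0.006, so R_B = (11.18 − 0.006)/0.091467 = 122.2 kN.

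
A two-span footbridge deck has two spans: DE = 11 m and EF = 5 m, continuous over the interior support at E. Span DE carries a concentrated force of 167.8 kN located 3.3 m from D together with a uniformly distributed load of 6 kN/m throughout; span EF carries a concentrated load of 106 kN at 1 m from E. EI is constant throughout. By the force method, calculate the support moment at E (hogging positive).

M_E = 259.5 kN·m

Release continuity at E by inserting a hinge; the redundant is the internal moment M_E. The primary structure is two simply-supported spans DE and EF.
Discontinuity in slope at E on the released structure — sum the simple-span end rotations:
  span DE: point load 167.8 at a = 3.3: Pab(L + a)/(6LEI) = 923.8/EI
  span DE: UDL 6: wL³/(24EI) = 332.8/EI
  span EF: point load 106 at a = 1: Pab(L + b)/(6LEI) = 127.2/EI
  relative rotation θ_0 = (1257 + 127.2)/EI = 1384/EI
A unit hogging moment at E produces rotation L₁/(3EI) + L₂/(3EI) = 5.333/EI.
Slope continuity at E: θ_0 = M_E·5.333/EI, so M_E = 1384/5.333 = 259.5 kN·m (hogging).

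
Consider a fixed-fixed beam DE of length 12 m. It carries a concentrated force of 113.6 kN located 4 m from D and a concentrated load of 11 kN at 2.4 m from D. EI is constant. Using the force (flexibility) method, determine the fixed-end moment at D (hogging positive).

Release both end moments; the primary structure is a simply-supported span DE with redundants M_D and M_E.
Simple-span end rotations at D and E under the given loads:
  at D: point load 113.6 at a = 4: Pab(L + b)/(6LEI) = 1010/EI
  at E: point load 113.6 at a = 4: Pab(L + a)/(6LEI) = 807.8/EI
  at D: point load 11 at a = 2.4: Pab(L + b)/(6LEI) = 76.03/EI
  at E: point load 11 at a = 2.4: Pab(L + a)/(6LEI) = 50.69/EI
  θ_D0 = 1086/EI,  θ_E0 = 858.5/EI
Flexibility coefficients: a unit moment at one end gives L/(3EI) there and L/(6EI) at the far end, so f₁₁ = f₂₂ = 4/EI and f₁₂ = f₂₁ = 2/EI.
Compatibility — zero rotation at each built-in end:
  4 M_D + 2 M_E = 1086
  2 M_D + 4 M_E = 858.5
Solving the pair gives M_D = 218.9 kN·m and M_E = 105.2 kN·m (hogging).

M_D = 218.9 kN·m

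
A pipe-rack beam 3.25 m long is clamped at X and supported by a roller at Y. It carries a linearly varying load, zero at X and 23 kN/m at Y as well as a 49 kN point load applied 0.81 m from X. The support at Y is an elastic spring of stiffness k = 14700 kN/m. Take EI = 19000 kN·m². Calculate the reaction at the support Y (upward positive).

Release the roller at Y. Primary structure: cantilever fixed at X.
Deflection at Y on the released cantilever, summing each load's contribution:
  triangular load, peak 23 at the free end: 11w₀L⁴/(120EI) = 235.2/EI
  point load 49 at a = 0.81: Pa²(3L − a)/(6EI) = 47.9/EI
  δ_0 = 283.1/EI
Flexibility coefficient — unit upward force at Y: δ_{YY} = L³/(3EI) = 11.44/EI.
With EI = 19000 kN·m²: δ_0 = 0.014901 m and δ_{YY} = 0.000602 m/kN.
Compatibility — the spring shortens by R_Y/k under the reaction it provides: δ_0 − R_Y·δ_{YY} = R_Y/k. With 1/k = 0.000068 m/kN, R_Y = δ_0 / (δ_{YY} + 1/k) = 0.014901 / (0.000602 + 0.000068) = 22.23 kN.

R_Y = 22.23 kN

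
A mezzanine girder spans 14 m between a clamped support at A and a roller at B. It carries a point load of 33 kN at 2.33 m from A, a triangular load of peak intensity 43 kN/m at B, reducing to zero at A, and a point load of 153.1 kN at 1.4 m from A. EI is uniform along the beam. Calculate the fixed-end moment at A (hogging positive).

Choose R_B as the redundant. The primary structure is the cantilever fixed at A.
Deflection at B on the released cantilever, summing each load's contribution:
  point load 33 at a = 2.33: Pa²(3L − a)/(6EI) = 1185/EI
  triangular load, peak 43 at the free end: 11w₀L⁴/(120EI) = 151423/EI
  point load 153.1 at a = 1.4: Pa²(3L − a)/(6EI) = 2031/EI
  δ_0 = 154638/EI
Flexibility coefficient — unit upward force at B: δ_{BB} = L³/(3EI) = 914.7/EI.
Compatibility at B: δ_0 − R_B·δ_{BB} = 0, so R_B = 154638/914.7 = 169.1 kN.
Moment equilibrium about A: M_A = Σ(load moments about A) − R_B·L = 3101 − 169.1×14 = 733.7 kN·m.

M_A = 733.7 kN·m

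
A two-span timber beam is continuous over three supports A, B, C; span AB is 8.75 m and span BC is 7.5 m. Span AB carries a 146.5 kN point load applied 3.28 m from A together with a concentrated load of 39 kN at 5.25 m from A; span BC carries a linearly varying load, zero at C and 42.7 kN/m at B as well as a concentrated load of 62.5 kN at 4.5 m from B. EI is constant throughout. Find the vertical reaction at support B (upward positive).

Take M_B as the redundant. Released structure: two simple spans AB and BC with a hinge at B.
End slopes at the hinge B, treating each span as simply supported:
  span AB: point load 146.5 at a = 3.28: Pab(L + a)/(6LEI) = 602.3/EI
  span AB: point load 39 at a = 5.25: Pab(L + a)/(6LEI) = 191.1/EI
  span BC: triangular load, peak 42.7: w₀L³/(45EI) = 400.3/EI
  span BC: point load 62.5 at a = 4.5: Pab(L + b)/(6LEI) = 196.9/EI
  relative rotation θ_0 = (793.4 + 597.2)/EI = 1391/EI
A unit hogging moment at B produces rotation L₁/(3EI) + L₂/(3EI) = 5.417/EI.
Compatibility: M_B·(L₁+L₂)/(3EI) = θ_0, giving M_B = 256.7 kN·m (hogging).
Span AB, ΣM about A with M_B applied at B: R_B^{AB}·8.75 = 685.3 + 256.7, so R_B^{AB} = 107.7 kN and R_A = 185.5 − 107.7 = 77.84 kN.
Span BC, ΣM about C: R_B^{BC}·7.5 = 988.1 + 256.7, so R_B^{BC} = 166 kN and R_C = 222.6 − 166 = 56.65 kN.
R_B = 107.7 + 166 = 273.6 kN.

R_B = 273.6 kN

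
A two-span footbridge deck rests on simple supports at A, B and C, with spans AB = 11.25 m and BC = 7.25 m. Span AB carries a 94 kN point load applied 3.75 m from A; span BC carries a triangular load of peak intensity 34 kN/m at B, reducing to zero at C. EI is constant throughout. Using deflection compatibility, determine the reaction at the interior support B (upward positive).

R_B = 145.7 kN

Take M_B as the redundant. Released structure: two simple spans AB and BC with a hinge at B.
Discontinuity in slope at B on the released structure — sum the simple-span end rotations:
  span AB: point load 94 at a = 3.75: Pab(L + a)/(6LEI) = 587.5/EI
  span BC: triangular load, peak 34: w₀L³/(45EI) = 287.9/EI
  relative rotation θ_0 = (587.5 + 287.9)/EI = 875.4/EI
A unit hogging moment at B produces rotation L₁/(3EI) + L₂/(3EI) = 6.167/EI.
Compatibility: M_B·(L₁+L₂)/(3EI) = θ_0, giving M_B = 142 kN·m (hogging).
Span AB, ΣM about A with M_B applied at B: R_B^{AB}·11.25 = 352.5 + 142, so R_B^{AB} = 43.95 kN and R_A = 94 − 43.95 = 50.05 kN.
Span BC, ΣM about C: R_B^{BC}·7.25 = 595.7 + 142, so R_B^{BC} = 101.7 kN and R_C = 123.2 − 101.7 = 21.5 kN.
R_B = 43.95 + 101.7 = 145.7 kN.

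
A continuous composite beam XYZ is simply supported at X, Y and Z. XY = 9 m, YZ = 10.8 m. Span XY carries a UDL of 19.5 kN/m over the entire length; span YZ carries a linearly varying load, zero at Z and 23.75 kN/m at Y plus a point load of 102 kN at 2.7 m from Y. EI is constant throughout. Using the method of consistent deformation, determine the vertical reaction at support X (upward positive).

R_X = 55.63 kN

Take M_Y as the redundant. Released structure: two simple spans XY and YZ with a hinge at Y.
Discontinuity in slope at Y on the released structure — sum the simple-span end rotations:
  span XY: UDL 19.5: wL³/(24EI) = 592.3/EI
  span YZ: triangular load, peak 23.75: w₀L³/(45EI) = 664.8/EI
  span YZ: point load 102 at a = 2.7: Pab(L + b)/(6LEI) = 650.6/EI
  relative rotation θ_0 = (592.3 + 1315)/EI = 1908/EI
A unit hogging moment at Y produces rotation L₁/(3EI) + L₂/(3EI) = 6.6/EI.
Slope continuity at Y: θ_0 = M_Y·6.6/EI, so M_Y = 1908/6.6 = 289.1 kN·m (hogging).
Span XY, ΣM about X with M_Y applied at Y: R_Y^{XY}·9 = 789.8 + 289.1, so R_Y^{XY} = 119.9 kN and R_X = 175.5 − 119.9 = 55.63 kN.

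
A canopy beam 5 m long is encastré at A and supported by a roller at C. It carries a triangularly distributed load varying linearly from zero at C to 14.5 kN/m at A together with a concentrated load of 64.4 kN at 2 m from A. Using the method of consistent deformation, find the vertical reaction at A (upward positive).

R_A = 80 kN

Remove the prop at C; the released (primary) structure is a cantilever built in at A.
Free-end deflection of the primary structure under the applied loading (downward +):
  triangular load, peak 14.5 at the fixed end: w₀L⁴/(30EI) = 302.1/EI
  point load 64.4 at a = 2: Pa²(3L − a)/(6EI) = 558.1/EI
  δ_0 = 860.2/EI
Tip deflection under a unit load at C: L³/(3EI) = 41.67/EI.
The prop prevents deflection at C: R_C = δ_0/δ_{CC} = 860.2/41.67 = 20.65 kN.
Vertical equilibrium: R_A = ΣP − R_C = 100.7 − 20.65 = 80 kN.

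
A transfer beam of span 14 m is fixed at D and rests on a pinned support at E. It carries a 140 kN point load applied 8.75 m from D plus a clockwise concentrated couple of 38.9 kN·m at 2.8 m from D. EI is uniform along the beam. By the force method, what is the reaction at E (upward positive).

R_E = 66.44 kN

Take the reaction at E as the redundant and release it; the primary structure is a cantilever fixed at D.
Downward deflection at the released point E due to the loads:
  point load 140 at a = 8.75: Pa²(3L − a)/(6EI) = 59400/EI
  clockwise couple 38.9 at a = 2.8: M₀a(2L − a)/(2EI) = 1372/EI
  δ_0 = 60772/EI
Flexibility coefficient — unit upward force at E: δ_{EE} = L³/(3EI) = 914.7/EI.
Compatibility at E: δ_0 − R_E·δ_{EE} = 0, so R_E = 60772/914.7 = 66.44 kN.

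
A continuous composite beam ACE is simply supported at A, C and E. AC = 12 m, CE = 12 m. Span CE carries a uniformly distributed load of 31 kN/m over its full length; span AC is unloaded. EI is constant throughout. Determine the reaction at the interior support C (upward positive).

R_C = 232.5 kN

Take M_C as the redundant. Released structure: two simple spans AC and CE with a hinge at C.
Discontinuity in slope at C on the released structure — sum the simple-span end rotations:
  span CE: UDL 31: wL³/(24EI) = 2232/EI
  relative rotation θ_0 = (0 + 2232)/EI = 2232/EI
A unit hogging moment at C produces rotation L₁/(3EI) + L₂/(3EI) = 8/EI.
Compatibility: M_C·(L₁+L₂)/(3EI) = θ_0, giving M_C = 279 kN·m (hogging).
Span AC, ΣM about A with M_C applied at C: R_C^{AC}·12 = 0 + 279, so R_C^{AC} = 23.25 kN and R_A = 0 − 23.25 = -23.25 kN.
Span CE, ΣM about E: R_C^{CE}·12 = 2232 + 279, so R_C^{CE} = 209.2 kN and R_E = 372 − 209.2 = 162.8 kN.
R_C = 23.25 + 209.2 = 232.5 kN.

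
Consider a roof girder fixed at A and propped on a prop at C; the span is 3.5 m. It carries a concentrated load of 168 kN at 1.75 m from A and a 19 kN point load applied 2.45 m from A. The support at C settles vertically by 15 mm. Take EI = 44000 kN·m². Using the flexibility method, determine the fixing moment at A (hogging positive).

M_A = 281 kN·m

Take the reaction at C as the redundant and release it; the primary structure is a cantilever fixed at A.
Free-end deflection of the primary structure under the applied loading (downward +):
  point load 168 at a = 1.75: Pa²(3L − a)/(6EI) = 750.3/EI
  point load 19 at a = 2.45: Pa²(3L − a)/(6EI) = 153/EI
  δ_0 = 903.3/EI
Tip deflection under a unit load at C: L³/(3EI) = 14.29/EI.
With EI = 44000 kN·m²: δ_0 = 0.02053 m and δ_{CC} = 0.000325 m/kN.
Compatibility — the beam at C must follow the support down by 0.015 m: δ_0 − R_C·δ_{CC} = 0.015, so R_C = (0.02053 − 0.015)/0.000325 = 17.03 kN.
Moment equilibrium about A: M_A = Σ(load moments about A) − R_C·L = 340.6 − 17.03×3.5 = 281 kN·m.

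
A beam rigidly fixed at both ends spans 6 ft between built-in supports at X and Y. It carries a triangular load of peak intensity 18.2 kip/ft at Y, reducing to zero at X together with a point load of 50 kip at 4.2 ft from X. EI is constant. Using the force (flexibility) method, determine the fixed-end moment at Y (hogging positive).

Take the two fixed-end moments M_X, M_Y as redundants; the released structure is the simple span XY.
Simple-span end rotations at X and Y under the given loads:
  at X: triangular load, peak 18.2: 7w₀L³/(360EI) = 76.44/EI
  at Y: triangular load, peak 18.2: w₀L³/(45EI) = 87.36/EI
  at X: point load 50 at a = 4.2: Pab(L + b)/(6LEI) = 81.9/EI
  at Y: point load 50 at a = 4.2: Pab(L + a)/(6LEI) = 107.1/EI
  θ_X0 = 158.3/EI,  θ_Y0 = 194.5/EI
Flexibility coefficients: a unit moment at one end gives L/(3EI) there and L/(6EI) at the far end, so f₁₁ = f₂₂ = 2/EI and f₁₂ = f₂₁ = 1/EI.
Compatibility — zero rotation at each built-in end:
  2 M_X + 1 M_Y = 158.3
  1 M_X + 2 M_Y = 194.5
Solving the pair gives M_X = 40.74 kip·ft and M_Y = 76.86 kip·ft (hogging).

M_Y = 76.86 kip·ft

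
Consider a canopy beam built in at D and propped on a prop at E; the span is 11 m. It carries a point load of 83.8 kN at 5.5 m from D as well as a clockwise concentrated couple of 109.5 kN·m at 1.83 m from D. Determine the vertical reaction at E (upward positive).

R_E = 30.74 kN

Remove the prop at E; the released (primary) structure is a cantilever built in at D.
Downward deflection at the released point E due to the loads:
  point load 83.8 at a = 5.5: Pa²(3L − a)/(6EI) = 11619/EI
  clockwise couple 109.5 at a = 1.83: M₀a(2L − a)/(2EI) = 2021/EI
  δ_0 = 13639/EI
Flexibility coefficient — unit upward force at E: δ_{EE} = L³/(3EI) = 443.7/EI.
The prop prevents deflection at E: R_E = δ_0/δ_{EE} = 13639/443.7 = 30.74 kN.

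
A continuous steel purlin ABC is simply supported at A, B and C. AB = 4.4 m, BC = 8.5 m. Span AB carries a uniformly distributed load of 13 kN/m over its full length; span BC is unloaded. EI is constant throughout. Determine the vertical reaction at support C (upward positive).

Insert a hinge at B; M_B is the redundant, and each span becomes simply supported.
Discontinuity in slope at B on the released structure — sum the simple-span end rotations:
  span AB: UDL 13: wL³/(24EI) = 46.14/EI
  relative rotation θ_0 = (46.14 + 0)/EI = 46.14/EI
A unit hogging moment at B produces rotation L₁/(3EI) + L₂/(3EI) = 4.3/EI.
Compatibility: M_B·(L₁+L₂)/(3EI) = θ_0, giving M_B = 10.73 kN·m (hogging).
Span BC, ΣM about C: R_B^{BC}·8.5 = 0 + 10.73, so R_B^{BC} = 1.262 kN and R_C = 0 − 1.262 = -1.262 kN.

R_C = -1.262 kN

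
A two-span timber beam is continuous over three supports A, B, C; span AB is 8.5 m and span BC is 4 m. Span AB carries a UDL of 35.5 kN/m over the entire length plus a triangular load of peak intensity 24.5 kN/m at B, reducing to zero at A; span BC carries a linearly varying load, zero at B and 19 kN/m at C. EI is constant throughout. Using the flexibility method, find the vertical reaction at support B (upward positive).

Take M_B as the redundant. Released structure: two simple spans AB and BC with a hinge at B.
End slopes at the hinge B, treating each span as simply supported:
  span AB: UDL 35.5: wL³/(24EI) = 908.4/EI
  span AB: triangular load, peak 24.5: w₀L³/(45EI) = 334.4/EI
  span BC: triangular load, peak 19: 7w₀L³/(360EI) = 23.64/EI
  relative rotation θ_0 = (1243 + 23.64)/EI = 1266/EI
A unit hogging moment at B produces rotation L₁/(3EI) + L₂/(3EI) = 4.167/EI.
Compatibility: M_B·(L₁+L₂)/(3EI) = θ_0, giving M_B = 303.9 kN·m (hogging).
Span AB, ΣM about A with M_B applied at B: R_B^{AB}·8.5 = 1872 + 303.9, so R_B^{AB} = 256 kN and R_A = 405.9 − 256 = 149.8 kN.
Span BC, ΣM about C: R_B^{BC}·4 = 50.67 + 303.9, so R_B^{BC} = 88.65 kN and R_C = 38 − 88.65 = -50.65 kN.
R_B = 256 + 88.65 = 344.7 kN.

R_B = 344.7 kN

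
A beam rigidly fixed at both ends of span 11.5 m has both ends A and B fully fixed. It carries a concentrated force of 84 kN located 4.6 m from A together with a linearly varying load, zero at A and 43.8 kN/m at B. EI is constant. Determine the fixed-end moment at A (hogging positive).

M_A = 332.2 kN·m

Release both end moments; the primary structure is a simply-supported span AB with redundants M_A and M_B.
End rotations of the released simple span under the applied load (×1/EI):
  at A: point load 84 at a = 4.6: Pab(L + b)/(6LEI) = 711/EI
  at B: point load 84 at a = 4.6: Pab(L + a)/(6LEI) = 622.1/EI
  at A: triangular load, peak 43.8: 7w₀L³/(360EI) = 1295/EI
  at B: triangular load, peak 43.8: w₀L³/(45EI) = 1480/EI
  θ_A0 = 2006/EI,  θ_B0 = 2102/EI
Flexibility coefficients: a unit moment at one end gives L/(3EI) there and L/(6EI) at the far end, so f₁₁ = f₂₂ = 3.833/EI and f₁₂ = f₂₁ = 1.917/EI.
Compatibility — zero rotation at each built-in end:
  3.833 M_A + 1.917 M_B = 2006
  1.917 M_A + 3.833 M_B = 2102
Solving the pair gives M_A = 332.2 kN·m and M_B = 382.4 kN·m (hogging).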